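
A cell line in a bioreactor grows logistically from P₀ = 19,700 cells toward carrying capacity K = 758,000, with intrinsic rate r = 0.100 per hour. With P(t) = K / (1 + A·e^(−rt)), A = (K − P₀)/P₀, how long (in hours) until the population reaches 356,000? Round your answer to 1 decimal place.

A = (758000 − 19700)/19700 = 37.47716
356000 = 758000/(1 + 37.47716·e^(−0.1t)) → 1 + 37.47716·e^(−0.1t) = 2.12921
e^(−0.1t) = 0.030131 → t = ln(33.18873)/0.1 = 3.50221/0.1

t ≈ 35.0 hours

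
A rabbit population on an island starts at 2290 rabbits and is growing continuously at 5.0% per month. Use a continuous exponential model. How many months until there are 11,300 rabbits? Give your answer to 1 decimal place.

11300 = 2290 · e^(0.05·t)
t = ln(11300/2290) / 0.05 = ln(4.9345) / 0.05 = 1.59625 / 0.05

t ≈ 31.9 months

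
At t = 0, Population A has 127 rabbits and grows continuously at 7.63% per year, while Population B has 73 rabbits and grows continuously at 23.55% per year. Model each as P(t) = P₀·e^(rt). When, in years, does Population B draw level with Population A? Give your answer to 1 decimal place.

t ≈ 3.5 years

127·e^(0.0763t) = 73·e^(0.2355t)
127/73 = e^((0.2355 − 0.0763)t) → ln(1.73973) = 0.1592·t
t = 0.55373 / 0.1592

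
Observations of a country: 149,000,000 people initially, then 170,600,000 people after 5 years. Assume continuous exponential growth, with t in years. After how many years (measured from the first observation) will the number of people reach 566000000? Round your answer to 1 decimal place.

t ≈ 49.3 years

r = ln(170600000/149000000) / 5 ≈ 0.027075 per year
t = ln(566000000/149000000) / r = 1.33465 / 0.027075 ≈ 49.294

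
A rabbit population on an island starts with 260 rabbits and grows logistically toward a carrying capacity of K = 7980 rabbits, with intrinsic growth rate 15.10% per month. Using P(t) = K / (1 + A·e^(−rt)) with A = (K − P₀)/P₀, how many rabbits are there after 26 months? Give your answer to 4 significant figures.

≈ 5,033 rabbits

A = (7980 − 260)/260 = 29.69231
P(26) = 7980 / (1 + 29.69231·e^(−0.151·26)) = 7980 / (1 + 29.69231·0.019722)
= 7980 / 1.5856 ≈ 5032.78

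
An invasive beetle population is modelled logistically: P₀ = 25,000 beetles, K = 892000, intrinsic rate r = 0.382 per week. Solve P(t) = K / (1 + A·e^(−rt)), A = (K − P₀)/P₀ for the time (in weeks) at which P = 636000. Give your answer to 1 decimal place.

t ≈ 11.7 weeks

A = (892000 − 25000)/25000 = 34.68
636000 = 892000/(1 + 34.68·e^(−0.382t)) → 1 + 34.68·e^(−0.382t) = 1.40252
e^(−0.382t) = 0.011607 → t = ln(86.15812)/0.382 = 4.45618/0.382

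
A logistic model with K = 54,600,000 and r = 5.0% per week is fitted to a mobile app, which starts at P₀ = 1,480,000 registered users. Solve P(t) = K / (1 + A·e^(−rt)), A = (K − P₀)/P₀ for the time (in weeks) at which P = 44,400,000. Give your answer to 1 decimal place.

A = (54600000 − 1480000)/1480000 = 35.89189
44400000 = 54600000/(1 + 35.89189·e^(−0.05t)) → 1 + 35.89189·e^(−0.05t) = 1.22973
e^(−0.05t) = 0.006401 → t = ln(156.23529)/0.05 = 5.05136/0.05

t ≈ 101.0 weeks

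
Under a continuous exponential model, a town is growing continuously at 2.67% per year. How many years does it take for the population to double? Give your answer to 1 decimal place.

doubling time ≈ 26.0 years

doubling time = ln(2) / |r| = 0.69315 / 0.0267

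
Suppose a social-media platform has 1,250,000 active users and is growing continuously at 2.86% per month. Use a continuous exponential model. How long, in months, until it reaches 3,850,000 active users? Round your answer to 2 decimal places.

t ≈ 39.33 months

3850000 = 1250000 · e^(0.0286·t)
t = ln(3850000/1250000) / 0.0286 = ln(3.08) / 0.0286 = 1.12493 / 0.0286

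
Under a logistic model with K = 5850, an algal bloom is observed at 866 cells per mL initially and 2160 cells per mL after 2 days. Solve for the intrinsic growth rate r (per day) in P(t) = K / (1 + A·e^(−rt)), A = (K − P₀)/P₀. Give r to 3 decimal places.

r ≈ 0.607 per day

A = (5850 − 866)/866 = 5.7552
2160 = 5850/(1 + 5.7552·e^(−r·2)) → e^(−2r) = (2.70833 − 1)/5.7552 = 0.296833
r = −ln(0.296833)/2 = 1.21458/2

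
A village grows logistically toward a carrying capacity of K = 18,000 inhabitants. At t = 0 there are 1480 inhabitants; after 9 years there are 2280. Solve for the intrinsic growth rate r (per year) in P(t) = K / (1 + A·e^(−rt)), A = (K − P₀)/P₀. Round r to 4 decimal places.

r ≈ 0.0535 per year

A = (18000 − 1480)/1480 = 11.16216
2280 = 18000/(1 + 11.16216·e^(−r·9)) → e^(−9r) = (7.89474 − 1)/11.16216 = 0.617688
r = −ln(0.617688)/9 = 0.48177/9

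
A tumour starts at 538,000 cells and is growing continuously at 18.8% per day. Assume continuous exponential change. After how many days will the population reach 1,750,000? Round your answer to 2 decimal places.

1750000 = 538000 · e^(0.188·t)
t = ln(1750000/538000) / 0.188 = ln(3.25279) / 0.188 = 1.17951 / 0.188

t ≈ 6.27 days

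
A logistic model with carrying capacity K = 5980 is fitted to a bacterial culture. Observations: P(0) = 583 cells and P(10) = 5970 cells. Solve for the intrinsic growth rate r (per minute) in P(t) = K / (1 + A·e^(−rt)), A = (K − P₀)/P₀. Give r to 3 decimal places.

A = (5980 − 583)/583 = 9.25729
5970 = 5980/(1 + 9.25729·e^(−r·10)) → e^(−10r) = (1.00168 − 1)/9.25729 = 0.000181
r = −ln(0.000181)/10 = 8.61733/10

r ≈ 0.862 per minute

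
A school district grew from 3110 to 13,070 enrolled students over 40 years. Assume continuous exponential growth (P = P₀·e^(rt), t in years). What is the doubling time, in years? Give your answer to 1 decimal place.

doubling time ≈ 19.3 years

r = ln(13070/3110) / 40 = ln(4.20257) / 40 ≈ 0.035892 per year
doubling time = ln 2 / |r| = 0.69315 / 0.035892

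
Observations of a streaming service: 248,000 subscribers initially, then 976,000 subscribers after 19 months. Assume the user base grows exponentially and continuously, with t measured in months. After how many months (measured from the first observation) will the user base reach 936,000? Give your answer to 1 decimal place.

r = ln(976000/248000) / 19 ≈ 0.072107 per month
t = ln(936000/248000) / r = 1.32819 / 0.072107 ≈ 18.42

t ≈ 18.4 months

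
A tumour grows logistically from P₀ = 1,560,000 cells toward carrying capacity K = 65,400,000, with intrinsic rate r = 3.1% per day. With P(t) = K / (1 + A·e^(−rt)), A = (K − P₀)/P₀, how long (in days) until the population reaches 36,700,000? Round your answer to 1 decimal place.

A = (65400000 − 1560000)/1560000 = 40.92308
36700000 = 65400000/(1 + 40.92308·e^(−0.031t)) → 1 + 40.92308·e^(−0.031t) = 1.78202
e^(−0.031t) = 0.019109 → t = ln(52.33021)/0.031 = 3.95757/0.031

t ≈ 127.7 days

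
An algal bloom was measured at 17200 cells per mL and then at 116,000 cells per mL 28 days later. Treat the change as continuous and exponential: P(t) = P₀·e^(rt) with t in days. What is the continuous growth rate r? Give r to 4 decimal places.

116000 = 17200 · e^(r·28)
e^(28r) = 116000/17200 = 6.74419
r = ln(6.74419) / 28 = 1.90868 / 28

r ≈ 0.0682 per day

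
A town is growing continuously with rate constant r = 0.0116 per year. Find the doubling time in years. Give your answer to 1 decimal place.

doubling time = ln(2) / |r| = 0.69315 / 0.0116

doubling time ≈ 59.8 years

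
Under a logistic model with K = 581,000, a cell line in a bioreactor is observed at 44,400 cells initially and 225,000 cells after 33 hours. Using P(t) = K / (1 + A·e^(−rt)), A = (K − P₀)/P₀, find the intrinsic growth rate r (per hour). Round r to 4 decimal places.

r ≈ 0.0616 per hour

A = (581000 − 44400)/44400 = 12.08559
225000 = 581000/(1 + 12.08559·e^(−r·33)) → e^(−33r) = (2.58222 − 1)/12.08559 = 0.130918
r = −ln(0.130918)/33 = 2.03318/33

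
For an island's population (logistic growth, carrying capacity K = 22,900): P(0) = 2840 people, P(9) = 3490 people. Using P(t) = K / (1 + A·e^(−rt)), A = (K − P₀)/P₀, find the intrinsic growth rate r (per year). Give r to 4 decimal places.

r ≈ 0.0266 per year

A = (22900 − 2840)/2840 = 7.06338
3490 = 22900/(1 + 7.06338·e^(−r·9)) → e^(−9r) = (6.5616 − 1)/7.06338 = 0.787386
r = −ln(0.787386)/9 = 0.23904/9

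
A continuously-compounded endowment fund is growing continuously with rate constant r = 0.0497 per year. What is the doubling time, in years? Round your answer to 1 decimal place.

doubling time = ln(2) / |r| = 0.69315 / 0.0497

doubling time ≈ 13.9 years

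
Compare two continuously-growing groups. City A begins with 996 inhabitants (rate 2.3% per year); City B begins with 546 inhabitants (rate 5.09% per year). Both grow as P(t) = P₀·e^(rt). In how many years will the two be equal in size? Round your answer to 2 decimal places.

996·e^(0.023t) = 546·e^(0.0509t)
996/546 = e^((0.0509 − 0.023)t) → ln(1.82418) = 0.0279·t
t = 0.60113 / 0.0279

t ≈ 21.55 years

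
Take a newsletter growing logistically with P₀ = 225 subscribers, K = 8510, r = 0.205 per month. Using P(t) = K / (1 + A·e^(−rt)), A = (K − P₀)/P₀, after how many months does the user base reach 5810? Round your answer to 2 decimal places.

A = (8510 − 225)/225 = 36.82222
5810 = 8510/(1 + 36.82222·e^(−0.205t)) → 1 + 36.82222·e^(−0.205t) = 1.46472
e^(−0.205t) = 0.012621 → t = ln(79.23597)/0.205 = 4.37243/0.205

t ≈ 21.33 months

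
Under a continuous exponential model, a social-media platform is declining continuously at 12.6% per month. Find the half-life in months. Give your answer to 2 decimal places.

half-life ≈ 5.50 months

half-life = ln(2) / |r| = 0.69315 / 0.126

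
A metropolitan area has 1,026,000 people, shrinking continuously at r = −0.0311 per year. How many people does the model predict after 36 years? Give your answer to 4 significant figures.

P(36) = 1026000 · e^(-0.0311·36) = 1026000 · e^(-1.1196)
= 1026000 · 0.32641 ≈ 334897

≈ 334,900 people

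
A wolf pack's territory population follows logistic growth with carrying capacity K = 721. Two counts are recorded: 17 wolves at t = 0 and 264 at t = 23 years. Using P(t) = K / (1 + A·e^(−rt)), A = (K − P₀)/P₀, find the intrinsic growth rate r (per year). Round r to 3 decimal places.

r ≈ 0.138 per year

A = (721 − 17)/17 = 41.41176
264 = 721/(1 + 41.41176·e^(−r·23)) → e^(−23r) = (2.73106 − 1)/41.41176 = 0.041801
r = −ln(0.041801)/23 = 3.17483/23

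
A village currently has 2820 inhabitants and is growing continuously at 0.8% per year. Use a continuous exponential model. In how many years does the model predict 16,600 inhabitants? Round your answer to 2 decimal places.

t ≈ 221.58 years

16600 = 2820 · e^(0.008·t)
t = ln(16600/2820) / 0.008 = ln(5.88652) / 0.008 = 1.77267 / 0.008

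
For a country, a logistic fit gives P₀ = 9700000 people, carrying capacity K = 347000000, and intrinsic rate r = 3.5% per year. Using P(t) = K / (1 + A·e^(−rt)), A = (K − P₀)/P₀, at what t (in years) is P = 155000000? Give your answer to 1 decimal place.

t ≈ 95.3 years

A = (347000000 − 9700000)/9700000 = 34.7732
155000000 = 347000000/(1 + 34.7732·e^(−0.035t)) → 1 + 34.7732·e^(−0.035t) = 2.23871
e^(−0.035t) = 0.035623 → t = ln(28.07211)/0.035 = 3.33478/0.035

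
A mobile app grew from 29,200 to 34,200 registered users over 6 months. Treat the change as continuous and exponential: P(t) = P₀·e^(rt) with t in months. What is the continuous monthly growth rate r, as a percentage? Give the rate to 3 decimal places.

r ≈ 2.634% per month

34200 = 29200 · e^(r·6)
e^(6r) = 34200/29200 = 1.17123
r = ln(1.17123) / 6 = 0.15806 / 6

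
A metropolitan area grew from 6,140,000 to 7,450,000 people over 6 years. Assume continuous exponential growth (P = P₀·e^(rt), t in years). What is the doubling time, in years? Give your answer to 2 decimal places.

doubling time ≈ 21.51 years

r = ln(7450000/6140000) / 6 = ln(1.21336) / 6 ≈ 0.032232 per year
doubling time = ln 2 / |r| = 0.69315 / 0.032232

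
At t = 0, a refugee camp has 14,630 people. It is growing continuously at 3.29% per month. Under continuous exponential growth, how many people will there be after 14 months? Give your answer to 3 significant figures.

P(14) = 14630 · e^(0.0329·14) = 14630 · e^(0.4606)
= 14630 · 1.58502 ≈ 23188.91

≈ 23,200 people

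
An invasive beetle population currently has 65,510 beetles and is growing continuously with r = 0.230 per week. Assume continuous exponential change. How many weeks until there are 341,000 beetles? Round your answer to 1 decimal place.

341000 = 65510 · e^(0.23·t)
t = ln(341000/65510) / 0.23 = ln(5.20531) / 0.23 = 1.64968 / 0.23

t ≈ 7.2 weeks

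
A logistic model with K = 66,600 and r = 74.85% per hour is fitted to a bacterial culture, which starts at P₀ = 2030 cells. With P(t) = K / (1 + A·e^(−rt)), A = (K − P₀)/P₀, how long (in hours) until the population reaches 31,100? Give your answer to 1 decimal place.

A = (66600 − 2030)/2030 = 31.80788
31100 = 66600/(1 + 31.80788·e^(−0.7485t)) → 1 + 31.80788·e^(−0.7485t) = 2.14148
e^(−0.7485t) = 0.035887 → t = ln(27.8655)/0.7485 = 3.32739/0.7485

t ≈ 4.4 hours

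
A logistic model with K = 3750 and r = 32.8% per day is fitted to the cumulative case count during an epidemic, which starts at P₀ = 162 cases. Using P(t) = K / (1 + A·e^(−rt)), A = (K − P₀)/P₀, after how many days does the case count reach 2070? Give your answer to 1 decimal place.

A = (3750 − 162)/162 = 22.14815
2070 = 3750/(1 + 22.14815·e^(−0.328t)) → 1 + 22.14815·e^(−0.328t) = 1.81159
e^(−0.328t) = 0.036644 → t = ln(27.28968)/0.328 = 3.30651/0.328

t ≈ 10.1 days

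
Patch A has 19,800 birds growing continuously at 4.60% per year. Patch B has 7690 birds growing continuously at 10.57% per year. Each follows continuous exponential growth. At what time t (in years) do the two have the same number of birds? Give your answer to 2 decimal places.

t ≈ 15.84 years

19800·e^(0.046t) = 7690·e^(0.1057t)
19800/7690 = e^((0.1057 − 0.046)t) → ln(2.57477) = 0.0597·t
t = 0.94576 / 0.0597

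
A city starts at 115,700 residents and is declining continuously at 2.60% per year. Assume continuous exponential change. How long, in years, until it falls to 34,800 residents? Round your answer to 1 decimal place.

34800 = 115700 · e^(-0.026·t)
t = ln(34800/115700) / -0.026 = ln(0.30078) / -0.026 = -1.20138 / -0.026

t ≈ 46.2 years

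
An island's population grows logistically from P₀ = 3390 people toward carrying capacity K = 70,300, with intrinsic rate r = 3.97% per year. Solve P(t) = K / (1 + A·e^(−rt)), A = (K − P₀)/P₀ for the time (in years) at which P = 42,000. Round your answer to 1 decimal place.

t ≈ 85.1 years

A = (70300 − 3390)/3390 = 19.73746
42000 = 70300/(1 + 19.73746·e^(−0.0397t)) → 1 + 19.73746·e^(−0.0397t) = 1.67381
e^(−0.0397t) = 0.034139 → t = ln(29.29235)/0.0397 = 3.37733/0.0397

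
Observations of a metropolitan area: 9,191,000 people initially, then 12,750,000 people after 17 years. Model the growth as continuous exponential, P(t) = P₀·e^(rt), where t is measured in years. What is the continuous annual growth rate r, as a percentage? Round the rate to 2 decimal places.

r ≈ 1.93% per year

12750000 = 9191000 · e^(r·17)
e^(17r) = 12750000/9191000 = 1.38723
r = ln(1.38723) / 17 = 0.32731 / 17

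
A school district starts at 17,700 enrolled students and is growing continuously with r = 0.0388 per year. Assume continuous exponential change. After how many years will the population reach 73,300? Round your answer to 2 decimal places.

t ≈ 36.62 years

73300 = 17700 · e^(0.0388·t)
t = ln(73300/17700) / 0.0388 = ln(4.14124) / 0.0388 = 1.421 / 0.0388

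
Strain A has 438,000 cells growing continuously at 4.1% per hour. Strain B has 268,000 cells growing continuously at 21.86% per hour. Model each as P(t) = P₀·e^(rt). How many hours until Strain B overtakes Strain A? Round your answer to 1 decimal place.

438000·e^(0.041t) = 268000·e^(0.2186t)
438000/268000 = e^((0.2186 − 0.041)t) → ln(1.63433) = 0.1776·t
t = 0.49123 / 0.1776

t ≈ 2.8 hours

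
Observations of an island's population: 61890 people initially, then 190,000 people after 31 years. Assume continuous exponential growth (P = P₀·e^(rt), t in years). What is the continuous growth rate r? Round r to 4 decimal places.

r ≈ 0.0362 per year

190000 = 61890 · e^(r·31)
e^(31r) = 190000/61890 = 3.06996
r = ln(3.06996) / 31 = 1.12167 / 31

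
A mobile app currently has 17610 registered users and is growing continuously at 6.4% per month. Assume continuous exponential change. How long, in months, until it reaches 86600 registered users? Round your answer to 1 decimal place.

t ≈ 24.9 months

86600 = 17610 · e^(0.064·t)
t = ln(86600/17610) / 0.064 = ln(4.91766) / 0.064 = 1.59283 / 0.064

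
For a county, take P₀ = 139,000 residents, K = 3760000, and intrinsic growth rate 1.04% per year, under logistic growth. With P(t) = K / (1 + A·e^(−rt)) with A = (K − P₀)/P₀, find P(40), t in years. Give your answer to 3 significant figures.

≈ 207,000 residents

A = (3760000 − 139000)/139000 = 26.05036
P(40) = 3760000 / (1 + 26.05036·e^(−0.0104·40)) = 3760000 / (1 + 26.05036·0.65968)
= 3760000 / 18.18491 ≈ 206764.86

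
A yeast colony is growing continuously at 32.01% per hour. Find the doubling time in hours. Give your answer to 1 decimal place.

doubling time ≈ 2.2 hours

doubling time = ln(2) / |r| = 0.69315 / 0.3201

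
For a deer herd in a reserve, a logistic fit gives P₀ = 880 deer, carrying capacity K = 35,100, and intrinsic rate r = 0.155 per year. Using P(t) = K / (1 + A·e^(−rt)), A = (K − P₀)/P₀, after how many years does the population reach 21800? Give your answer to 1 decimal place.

t ≈ 26.8 years

A = (35100 − 880)/880 = 38.88636
21800 = 35100/(1 + 38.88636·e^(−0.155t)) → 1 + 38.88636·e^(−0.155t) = 1.61009
e^(−0.155t) = 0.015689 → t = ln(63.73855)/0.155 = 4.15479/0.155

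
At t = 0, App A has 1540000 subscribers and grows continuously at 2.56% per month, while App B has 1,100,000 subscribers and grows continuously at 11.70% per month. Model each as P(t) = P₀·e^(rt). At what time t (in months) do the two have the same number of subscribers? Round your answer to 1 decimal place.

t ≈ 3.7 months

1540000·e^(0.0256t) = 1100000·e^(0.117t)
1540000/1100000 = e^((0.117 − 0.0256)t) → ln(1.4) = 0.0914·t
t = 0.33647 / 0.0914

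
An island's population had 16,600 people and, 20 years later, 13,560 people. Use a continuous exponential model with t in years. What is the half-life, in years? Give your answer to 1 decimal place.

r = ln(13560/16600) / 20 = ln(0.81687) / 20 ≈ -0.010114 per year
half-life = ln 2 / |r| = 0.69315 / 0.010114

half-life ≈ 68.5 years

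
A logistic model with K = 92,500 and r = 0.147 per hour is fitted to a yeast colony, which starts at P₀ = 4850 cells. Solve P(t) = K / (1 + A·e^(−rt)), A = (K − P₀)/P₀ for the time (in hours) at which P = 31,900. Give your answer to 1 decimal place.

A = (92500 − 4850)/4850 = 18.07216
31900 = 92500/(1 + 18.07216·e^(−0.147t)) → 1 + 18.07216·e^(−0.147t) = 2.89969
e^(−0.147t) = 0.105117 → t = ln(9.51324)/0.147 = 2.25268/0.147

t ≈ 15.3 hours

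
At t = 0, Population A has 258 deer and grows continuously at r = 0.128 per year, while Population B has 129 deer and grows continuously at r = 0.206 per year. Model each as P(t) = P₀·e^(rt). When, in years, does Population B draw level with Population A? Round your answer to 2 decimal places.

258·e^(0.128t) = 129·e^(0.206t)
258/129 = e^((0.206 − 0.128)t) → ln(2) = 0.078·t
t = 0.69315 / 0.078

t ≈ 8.89 years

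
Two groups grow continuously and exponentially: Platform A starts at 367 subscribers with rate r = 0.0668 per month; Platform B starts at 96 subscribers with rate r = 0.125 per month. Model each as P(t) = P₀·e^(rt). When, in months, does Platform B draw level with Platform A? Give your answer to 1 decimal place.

t ≈ 23.0 months

367·e^(0.0668t) = 96·e^(0.125t)
367/96 = e^((0.125 − 0.0668)t) → ln(3.82292) = 0.0582·t
t = 1.34101 / 0.0582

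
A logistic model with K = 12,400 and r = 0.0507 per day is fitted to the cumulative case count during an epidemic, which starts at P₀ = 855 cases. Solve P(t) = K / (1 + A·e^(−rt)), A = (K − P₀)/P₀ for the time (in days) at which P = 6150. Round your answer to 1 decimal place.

t ≈ 51.0 days

A = (12400 − 855)/855 = 13.50292
6150 = 12400/(1 + 13.50292·e^(−0.0507t)) → 1 + 13.50292·e^(−0.0507t) = 2.01626
e^(−0.0507t) = 0.075262 → t = ln(13.28688)/0.0507 = 2.58678/0.0507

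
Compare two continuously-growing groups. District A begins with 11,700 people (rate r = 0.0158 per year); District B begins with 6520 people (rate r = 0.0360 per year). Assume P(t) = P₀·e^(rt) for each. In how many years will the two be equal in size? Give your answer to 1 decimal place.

11700·e^(0.0158t) = 6520·e^(0.036t)
11700/6520 = e^((0.036 − 0.0158)t) → ln(1.79448) = 0.0202·t
t = 0.58471 / 0.0202

t ≈ 28.9 years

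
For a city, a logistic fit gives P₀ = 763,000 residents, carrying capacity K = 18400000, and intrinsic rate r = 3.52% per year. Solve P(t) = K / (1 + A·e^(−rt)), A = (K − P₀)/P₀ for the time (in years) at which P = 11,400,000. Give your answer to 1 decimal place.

A = (18400000 − 763000)/763000 = 23.11533
11400000 = 18400000/(1 + 23.11533·e^(−0.0352t)) → 1 + 23.11533·e^(−0.0352t) = 1.61404
e^(−0.0352t) = 0.026564 → t = ln(37.64497)/0.0352 = 3.6282/0.0352

t ≈ 103.1 years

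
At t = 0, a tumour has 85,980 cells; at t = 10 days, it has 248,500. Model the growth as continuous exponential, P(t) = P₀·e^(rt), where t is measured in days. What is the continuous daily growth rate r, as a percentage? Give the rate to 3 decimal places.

248500 = 85980 · e^(r·10)
e^(10r) = 248500/85980 = 2.89021
r = ln(2.89021) / 10 = 1.06133 / 10

r ≈ 10.613% per day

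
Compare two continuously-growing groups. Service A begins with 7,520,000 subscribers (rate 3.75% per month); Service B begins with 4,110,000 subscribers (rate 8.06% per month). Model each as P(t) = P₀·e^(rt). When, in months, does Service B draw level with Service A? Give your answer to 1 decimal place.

7520000·e^(0.0375t) = 4110000·e^(0.0806t)
7520000/4110000 = e^((0.0806 − 0.0375)t) → ln(1.82968) = 0.0431·t
t = 0.60414 / 0.0431

t ≈ 14.0 months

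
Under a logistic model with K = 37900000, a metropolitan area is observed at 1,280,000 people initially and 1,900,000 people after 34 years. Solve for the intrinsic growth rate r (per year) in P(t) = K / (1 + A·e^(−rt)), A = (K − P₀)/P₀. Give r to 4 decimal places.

r ≈ 0.0121 per year

A = (37900000 − 1280000)/1280000 = 28.60938
1900000 = 37900000/(1 + 28.60938·e^(−r·34)) → e^(−34r) = (19.94737 − 1)/28.60938 = 0.662278
r = −ln(0.662278)/34 = 0.41207/34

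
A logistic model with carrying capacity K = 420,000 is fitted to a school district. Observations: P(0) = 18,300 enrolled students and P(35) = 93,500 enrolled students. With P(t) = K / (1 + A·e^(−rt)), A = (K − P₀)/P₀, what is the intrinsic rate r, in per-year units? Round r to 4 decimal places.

A = (420000 − 18300)/18300 = 21.95082
93500 = 420000/(1 + 21.95082·e^(−r·35)) → e^(−35r) = (4.49198 − 1)/21.95082 = 0.159082
r = −ln(0.159082)/35 = 1.83834/35

r ≈ 0.0525 per year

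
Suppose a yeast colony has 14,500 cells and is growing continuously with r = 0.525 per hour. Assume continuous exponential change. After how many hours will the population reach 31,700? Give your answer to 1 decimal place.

t ≈ 1.5 hours

31700 = 14500 · e^(0.525·t)
t = ln(31700/14500) / 0.525 = ln(2.18621) / 0.525 = 0.78217 / 0.525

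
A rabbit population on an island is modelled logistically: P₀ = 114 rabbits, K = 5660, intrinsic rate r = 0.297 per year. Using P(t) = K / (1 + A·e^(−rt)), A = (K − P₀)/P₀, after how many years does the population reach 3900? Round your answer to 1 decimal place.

t ≈ 15.8 years

A = (5660 − 114)/114 = 48.64912
3900 = 5660/(1 + 48.64912·e^(−0.297t)) → 1 + 48.64912·e^(−0.297t) = 1.45128
e^(−0.297t) = 0.009276 → t = ln(107.80203)/0.297 = 4.6803/0.297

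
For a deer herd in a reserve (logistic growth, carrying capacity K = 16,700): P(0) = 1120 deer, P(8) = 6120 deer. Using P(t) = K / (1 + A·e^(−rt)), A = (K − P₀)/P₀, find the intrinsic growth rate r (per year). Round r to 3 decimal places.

A = (16700 − 1120)/1120 = 13.91071
6120 = 16700/(1 + 13.91071·e^(−r·8)) → e^(−8r) = (2.72876 − 1)/13.91071 = 0.124275
r = −ln(0.124275)/8 = 2.08526/8

r ≈ 0.261 per year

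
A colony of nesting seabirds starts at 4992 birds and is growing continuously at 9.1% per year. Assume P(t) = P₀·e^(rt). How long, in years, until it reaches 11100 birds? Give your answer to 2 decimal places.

t ≈ 8.78 years

11100 = 4992 · e^(0.091·t)
t = ln(11100/4992) / 0.091 = ln(2.22356) / 0.091 = 0.79911 / 0.091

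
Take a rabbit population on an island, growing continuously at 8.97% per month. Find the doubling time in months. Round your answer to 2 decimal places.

doubling time = ln(2) / |r| = 0.69315 / 0.0897

doubling time ≈ 7.73 months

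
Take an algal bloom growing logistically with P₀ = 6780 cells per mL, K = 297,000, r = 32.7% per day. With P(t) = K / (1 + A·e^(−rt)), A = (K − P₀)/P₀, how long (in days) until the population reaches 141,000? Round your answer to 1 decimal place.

A = (297000 − 6780)/6780 = 42.80531
141000 = 297000/(1 + 42.80531·e^(−0.327t)) → 1 + 42.80531·e^(−0.327t) = 2.10638
e^(−0.327t) = 0.025847 → t = ln(38.68941)/0.327 = 3.65557/0.327

t ≈ 11.2 days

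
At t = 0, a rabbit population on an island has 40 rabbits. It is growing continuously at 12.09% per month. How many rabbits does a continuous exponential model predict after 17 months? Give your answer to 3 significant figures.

P(17) = 40 · e^(0.1209·17) = 40 · e^(2.0553)
= 40 · 7.80918 ≈ 312.37

≈ 312 rabbits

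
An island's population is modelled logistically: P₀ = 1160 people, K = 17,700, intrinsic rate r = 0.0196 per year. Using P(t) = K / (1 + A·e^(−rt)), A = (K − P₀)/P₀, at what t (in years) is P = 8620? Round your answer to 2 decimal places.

A = (17700 − 1160)/1160 = 14.25862
8620 = 17700/(1 + 14.25862·e^(−0.0196t)) → 1 + 14.25862·e^(−0.0196t) = 2.05336
e^(−0.0196t) = 0.073876 → t = ln(13.53627)/0.0196 = 2.60537/0.0196

t ≈ 132.93 years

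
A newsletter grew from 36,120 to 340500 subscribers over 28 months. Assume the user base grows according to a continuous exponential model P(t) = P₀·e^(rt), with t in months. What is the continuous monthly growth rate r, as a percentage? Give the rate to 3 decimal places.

340500 = 36120 · e^(r·28)
e^(28r) = 340500/36120 = 9.42691
r = ln(9.42691) / 28 = 2.24357 / 28

r ≈ 8.013% per month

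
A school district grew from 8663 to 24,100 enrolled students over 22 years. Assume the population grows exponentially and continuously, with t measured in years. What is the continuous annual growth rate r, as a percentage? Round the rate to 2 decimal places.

r ≈ 4.65% per year

24100 = 8663 · e^(r·22)
e^(22r) = 24100/8663 = 2.78195
r = ln(2.78195) / 22 = 1.02315 / 22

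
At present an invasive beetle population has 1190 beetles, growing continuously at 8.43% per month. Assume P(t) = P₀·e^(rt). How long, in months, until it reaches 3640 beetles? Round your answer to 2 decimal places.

3640 = 1190 · e^(0.0843·t)
t = ln(3640/1190) / 0.0843 = ln(3.05882) / 0.0843 = 1.11803 / 0.0843

t ≈ 13.26 months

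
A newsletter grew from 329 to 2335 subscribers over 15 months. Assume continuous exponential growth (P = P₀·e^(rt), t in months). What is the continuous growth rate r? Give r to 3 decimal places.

r ≈ 0.131 per month

2335 = 329 · e^(r·15)
e^(15r) = 2335/329 = 7.09726
r = ln(7.09726) / 15 = 1.95971 / 15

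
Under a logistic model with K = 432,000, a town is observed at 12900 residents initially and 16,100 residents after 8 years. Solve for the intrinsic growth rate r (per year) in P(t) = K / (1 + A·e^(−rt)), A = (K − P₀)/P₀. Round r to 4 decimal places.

r ≈ 0.0287 per year

A = (432000 − 12900)/12900 = 32.48837
16100 = 432000/(1 + 32.48837·e^(−r·8)) → e^(−8r) = (26.8323 − 1)/32.48837 = 0.795124
r = −ln(0.795124)/8 = 0.22926/8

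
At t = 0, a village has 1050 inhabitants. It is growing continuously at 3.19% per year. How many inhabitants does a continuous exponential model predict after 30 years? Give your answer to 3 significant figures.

P(30) = 1050 · e^(0.0319·30) = 1050 · e^(0.957)
= 1050 · 2.60387 ≈ 2734.07

≈ 2,730 inhabitants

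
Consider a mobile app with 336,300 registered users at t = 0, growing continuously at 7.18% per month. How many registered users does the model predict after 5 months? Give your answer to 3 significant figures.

P(5) = 336300 · e^(0.0718·5) = 336300 · e^(0.359)
= 336300 · 1.4319 ≈ 481546.89

≈ 482,000 registered users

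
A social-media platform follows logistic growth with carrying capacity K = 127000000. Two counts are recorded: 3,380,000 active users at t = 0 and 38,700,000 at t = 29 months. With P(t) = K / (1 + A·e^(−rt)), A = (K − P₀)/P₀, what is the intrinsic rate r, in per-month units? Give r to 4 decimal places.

r ≈ 0.0957 per month

A = (127000000 − 3380000)/3380000 = 36.57396
38700000 = 127000000/(1 + 36.57396·e^(−r·29)) → e^(−29r) = (3.28165 − 1)/36.57396 = 0.062385
r = −ln(0.062385)/29 = 2.77444/29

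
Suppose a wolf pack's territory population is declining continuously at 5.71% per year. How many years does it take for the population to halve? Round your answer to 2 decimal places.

half-life = ln(2) / |r| = 0.69315 / 0.0571

half-life ≈ 12.14 years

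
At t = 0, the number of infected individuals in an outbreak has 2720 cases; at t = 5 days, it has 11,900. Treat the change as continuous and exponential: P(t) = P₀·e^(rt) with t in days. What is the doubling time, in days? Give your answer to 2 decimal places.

doubling time ≈ 2.35 days

r = ln(11900/2720) / 5 = ln(4.375) / 5 ≈ 0.295181 per day
doubling time = ln 2 / |r| = 0.69315 / 0.295181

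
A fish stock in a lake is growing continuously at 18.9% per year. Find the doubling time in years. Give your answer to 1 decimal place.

doubling time ≈ 3.7 years

doubling time = ln(2) / |r| = 0.69315 / 0.189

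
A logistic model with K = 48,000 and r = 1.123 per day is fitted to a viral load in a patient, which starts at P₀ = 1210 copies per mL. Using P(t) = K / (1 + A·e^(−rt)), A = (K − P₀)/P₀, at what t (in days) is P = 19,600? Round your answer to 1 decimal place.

A = (48000 − 1210)/1210 = 38.66942
19600 = 48000/(1 + 38.66942·e^(−1.123t)) → 1 + 38.66942·e^(−1.123t) = 2.44898
e^(−1.123t) = 0.037471 → t = ln(26.68735)/1.123 = 3.28419/1.123

t ≈ 2.9 days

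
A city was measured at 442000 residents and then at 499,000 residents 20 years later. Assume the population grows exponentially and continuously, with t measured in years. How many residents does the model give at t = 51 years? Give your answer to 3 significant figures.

≈ 602,000 residents

r = ln(499000/442000) / 20 ≈ 0.006065 per year
P(51) = 442000 · e^(0.006065·51) = 442000 · 1.36248 ≈ 602215.42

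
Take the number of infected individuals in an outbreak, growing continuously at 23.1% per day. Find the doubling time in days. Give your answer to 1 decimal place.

doubling time ≈ 3.0 days

doubling time = ln(2) / |r| = 0.69315 / 0.231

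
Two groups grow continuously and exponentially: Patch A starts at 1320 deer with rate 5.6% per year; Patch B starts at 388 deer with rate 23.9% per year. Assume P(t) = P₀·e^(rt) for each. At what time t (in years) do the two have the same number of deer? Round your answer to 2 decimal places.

1320·e^(0.056t) = 388·e^(0.239t)
1320/388 = e^((0.239 − 0.056)t) → ln(3.40206) = 0.183·t
t = 1.22438 / 0.183

t ≈ 6.69 years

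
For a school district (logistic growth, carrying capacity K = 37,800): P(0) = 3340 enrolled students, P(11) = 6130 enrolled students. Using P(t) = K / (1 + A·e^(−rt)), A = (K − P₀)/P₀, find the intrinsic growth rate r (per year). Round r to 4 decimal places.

A = (37800 − 3340)/3340 = 10.31737
6130 = 37800/(1 + 10.31737·e^(−r·11)) → e^(−11r) = (6.16639 − 1)/10.31737 = 0.500747
r = −ln(0.500747)/11 = 0.69165/11

r ≈ 0.0629 per year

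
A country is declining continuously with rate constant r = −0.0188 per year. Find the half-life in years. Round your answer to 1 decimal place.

half-life = ln(2) / |r| = 0.69315 / 0.0188

half-life ≈ 36.9 years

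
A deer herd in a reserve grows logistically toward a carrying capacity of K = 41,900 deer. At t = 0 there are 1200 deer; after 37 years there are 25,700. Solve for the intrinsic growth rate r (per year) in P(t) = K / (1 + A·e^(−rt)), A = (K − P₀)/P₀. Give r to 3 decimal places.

A = (41900 − 1200)/1200 = 33.91667
25700 = 41900/(1 + 33.91667·e^(−r·37)) → e^(−37r) = (1.63035 − 1)/33.91667 = 0.018585
r = −ln(0.018585)/37 = 3.98539/37

r ≈ 0.108 per year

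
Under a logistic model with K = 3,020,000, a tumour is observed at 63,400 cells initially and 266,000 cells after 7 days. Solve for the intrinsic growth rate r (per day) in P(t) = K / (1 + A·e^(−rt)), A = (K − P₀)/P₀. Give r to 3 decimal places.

r ≈ 0.215 per day

A = (3020000 − 63400)/63400 = 46.63407
266000 = 3020000/(1 + 46.63407·e^(−r·7)) → e^(−7r) = (11.35338 − 1)/46.63407 = 0.222013
r = −ln(0.222013)/7 = 1.50502/7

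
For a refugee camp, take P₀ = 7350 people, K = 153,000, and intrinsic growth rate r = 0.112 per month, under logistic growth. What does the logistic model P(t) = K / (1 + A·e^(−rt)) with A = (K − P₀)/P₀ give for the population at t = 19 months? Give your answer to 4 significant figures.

A = (153000 − 7350)/7350 = 19.81633
P(19) = 153000 / (1 + 19.81633·e^(−0.112·19)) = 153000 / (1 + 19.81633·0.119075)
= 153000 / 3.35963 ≈ 45540.69

≈ 45,540 people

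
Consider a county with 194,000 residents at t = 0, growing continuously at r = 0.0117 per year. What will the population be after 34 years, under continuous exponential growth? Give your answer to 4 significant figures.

≈ 288,800 residents

P(34) = 194000 · e^(0.0117·34) = 194000 · e^(0.3978)
= 194000 · 1.48855 ≈ 288777.98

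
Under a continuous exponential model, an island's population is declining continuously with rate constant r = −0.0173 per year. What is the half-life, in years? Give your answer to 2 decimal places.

half-life = ln(2) / |r| = 0.69315 / 0.0173

half-life ≈ 40.07 years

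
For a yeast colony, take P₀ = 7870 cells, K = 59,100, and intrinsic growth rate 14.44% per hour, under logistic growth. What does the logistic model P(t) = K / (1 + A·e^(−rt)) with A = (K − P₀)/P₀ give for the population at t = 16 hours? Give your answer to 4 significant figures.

A = (59100 − 7870)/7870 = 6.50953
P(16) = 59100 / (1 + 6.50953·e^(−0.1444·16)) = 59100 / (1 + 6.50953·0.099222)
= 59100 / 1.64589 ≈ 35907.72

≈ 35,910 cells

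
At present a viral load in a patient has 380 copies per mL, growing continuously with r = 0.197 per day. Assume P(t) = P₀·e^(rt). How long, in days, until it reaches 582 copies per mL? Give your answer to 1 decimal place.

t ≈ 2.2 days

582 = 380 · e^(0.197·t)
t = ln(582/380) / 0.197 = ln(1.53158) / 0.197 = 0.4263 / 0.197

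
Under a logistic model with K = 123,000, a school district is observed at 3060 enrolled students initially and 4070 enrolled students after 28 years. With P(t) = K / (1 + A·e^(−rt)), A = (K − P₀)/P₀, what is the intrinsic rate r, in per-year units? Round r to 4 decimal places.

r ≈ 0.0105 per year

A = (123000 − 3060)/3060 = 39.19608
4070 = 123000/(1 + 39.19608·e^(−r·28)) → e^(−28r) = (30.22113 − 1)/39.19608 = 0.745512
r = −ln(0.745512)/28 = 0.29368/28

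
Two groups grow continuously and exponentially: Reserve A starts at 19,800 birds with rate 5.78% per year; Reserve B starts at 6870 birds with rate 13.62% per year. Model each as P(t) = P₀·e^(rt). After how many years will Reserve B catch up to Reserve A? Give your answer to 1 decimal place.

t ≈ 13.5 years

19800·e^(0.0578t) = 6870·e^(0.1362t)
19800/6870 = e^((0.1362 − 0.0578)t) → ln(2.8821) = 0.0784·t
t = 1.05852 / 0.0784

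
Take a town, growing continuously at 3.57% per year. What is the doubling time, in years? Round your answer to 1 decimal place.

doubling time ≈ 19.4 years

doubling time = ln(2) / |r| = 0.69315 / 0.0357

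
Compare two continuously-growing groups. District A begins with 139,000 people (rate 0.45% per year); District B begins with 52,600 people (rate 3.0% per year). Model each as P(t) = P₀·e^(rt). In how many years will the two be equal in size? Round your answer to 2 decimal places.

t ≈ 38.11 years

139000·e^(0.0045t) = 52600·e^(0.03t)
139000/52600 = e^((0.03 − 0.0045)t) → ln(2.64259) = 0.0255·t
t = 0.97176 / 0.0255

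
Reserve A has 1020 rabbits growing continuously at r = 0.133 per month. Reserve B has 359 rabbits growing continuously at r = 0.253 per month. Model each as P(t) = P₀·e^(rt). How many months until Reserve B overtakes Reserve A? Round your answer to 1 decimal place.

t ≈ 8.7 months

1020·e^(0.133t) = 359·e^(0.253t)
1020/359 = e^((0.253 − 0.133)t) → ln(2.84123) = 0.12·t
t = 1.04424 / 0.12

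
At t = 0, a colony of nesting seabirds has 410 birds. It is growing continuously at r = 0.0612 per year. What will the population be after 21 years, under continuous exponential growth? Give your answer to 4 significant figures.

P(21) = 410 · e^(0.0612·21) = 410 · e^(1.2852)
= 410 · 3.61539 ≈ 1482.31

≈ 1,482 birds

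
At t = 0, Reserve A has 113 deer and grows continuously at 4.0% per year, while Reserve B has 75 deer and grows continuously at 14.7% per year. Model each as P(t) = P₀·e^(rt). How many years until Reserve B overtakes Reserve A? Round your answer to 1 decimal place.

113·e^(0.04t) = 75·e^(0.147t)
113/75 = e^((0.147 − 0.04)t) → ln(1.50667) = 0.107·t
t = 0.4099 / 0.107

t ≈ 3.8 years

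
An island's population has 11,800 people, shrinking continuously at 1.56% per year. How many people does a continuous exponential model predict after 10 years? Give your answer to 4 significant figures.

P(10) = 11800 · e^(-0.0156·10) = 11800 · e^(-0.156)
= 11800 · 0.85556 ≈ 10095.6

≈ 10,100 people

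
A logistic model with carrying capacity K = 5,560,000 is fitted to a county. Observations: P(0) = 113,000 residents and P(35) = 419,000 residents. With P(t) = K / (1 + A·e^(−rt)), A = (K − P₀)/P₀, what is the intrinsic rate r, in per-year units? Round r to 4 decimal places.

A = (5560000 − 113000)/113000 = 48.20354
419000 = 5560000/(1 + 48.20354·e^(−r·35)) → e^(−35r) = (13.26969 − 1)/48.20354 = 0.254539
r = −ln(0.254539)/35 = 1.3683/35

r ≈ 0.0391 per year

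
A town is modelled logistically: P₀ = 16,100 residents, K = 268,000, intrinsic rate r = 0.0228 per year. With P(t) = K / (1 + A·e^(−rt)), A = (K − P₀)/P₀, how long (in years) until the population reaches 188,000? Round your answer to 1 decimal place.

A = (268000 − 16100)/16100 = 15.64596
188000 = 268000/(1 + 15.64596·e^(−0.0228t)) → 1 + 15.64596·e^(−0.0228t) = 1.42553
e^(−0.0228t) = 0.027198 → t = ln(36.76801)/0.0228 = 3.60463/0.0228

t ≈ 158.1 years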